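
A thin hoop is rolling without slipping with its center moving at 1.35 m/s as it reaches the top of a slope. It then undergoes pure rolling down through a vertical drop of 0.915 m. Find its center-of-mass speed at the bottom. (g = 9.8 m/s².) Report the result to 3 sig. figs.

Here I = MR², so the shape factor k = I/(MR²) = 1.
Since it rolls without slipping, ω = v/R and KE = ½Mv² + ½Iω² = ½(1+k)Mv² = Mv².
Energy conservation: Mv₀² + Mgh = Mv², so v² = v₀² + 2gh/(1+k).
v = √(1.35² + 2×9.8×0.915/2) = √10.79 ≈ 3.28 m/s.

v ≈ 3.28 m/s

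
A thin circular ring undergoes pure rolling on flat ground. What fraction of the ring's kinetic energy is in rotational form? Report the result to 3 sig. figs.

fraction ≈ 0.500

With I = MR², the ratio k = I/(MR²) is 1.
Since ω = v/R, the translational part is ½Mv² and the rotational part is ½I(v/R)² = ½kMv²; the total is ½(1+k)Mv².
The rotational fraction is therefore k/(1+k) = 1/2 ≈ 0.500.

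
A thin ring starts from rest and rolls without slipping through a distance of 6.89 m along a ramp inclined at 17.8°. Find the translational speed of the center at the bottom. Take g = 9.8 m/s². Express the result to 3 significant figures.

v ≈ 4.54 m/s

For this body I = MR², i.e. k = I/(MR²) = 1.
Since it rolls without slipping, ω = v/R and KE = ½Mv² + ½Iω² = ½(1+k)Mv² = Mv².
The vertical drop is h = L sinθ = 6.89 × sin17.8° = 2.106 m.
Setting Mgh = Mv² gives v = √(2gh/(1+k)) = √(2·9.8·2.106/2) ≈ 4.54 m/s.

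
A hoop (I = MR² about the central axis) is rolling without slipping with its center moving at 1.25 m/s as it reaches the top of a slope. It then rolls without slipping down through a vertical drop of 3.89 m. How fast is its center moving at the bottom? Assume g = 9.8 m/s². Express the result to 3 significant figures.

Here I = MR², so the shape factor k = I/(MR²) = 1.
Pure rolling means v = ωR; then KE = ½Mv² + ½I(v/R)² = ½(1+k)Mv² = Mv².
Energy conservation: Mv₀² + Mgh = Mv², so v² = v₀² + 2gh/(1+k).
v = √(1.25² + 2×9.8×3.89/2) = √39.68 ≈ 6.30 m/s.

v ≈ 6.30 m/s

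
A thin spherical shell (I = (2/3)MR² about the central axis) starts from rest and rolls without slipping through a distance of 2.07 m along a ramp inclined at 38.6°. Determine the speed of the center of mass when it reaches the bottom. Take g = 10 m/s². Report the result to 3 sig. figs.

Here I = (2/3)MR², so the shape factor k = I/(MR²) = 2/3.
Rolling without slipping gives ω = v/R, so the total kinetic energy is ½Mv² + ½Iω² = ½(1+k)Mv² = (5/6)Mv².
The vertical drop is h = L sinθ = 2.07 × sin38.6° = 1.291 m.
Energy conservation: Mgh = (5/6)Mv², so v = √(2gh/(1+k)) = √(2 × 10 × 1.291 / 1.667) ≈ 3.94 m/s.

v ≈ 3.94 m/s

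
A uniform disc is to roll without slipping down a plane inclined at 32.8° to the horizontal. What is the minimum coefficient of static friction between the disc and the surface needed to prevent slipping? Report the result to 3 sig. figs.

The moment of inertia is (1/2)MR², giving k ≡ I/(MR²) = 0.5.
Translational: Mg sinθ − f = Ma. Rotational about the CM: fR = Iα = kMRa, so f = kMa.
These give a = g sinθ/(1+k) and the required friction f = kMg sinθ/(1+k).
With N = Mg cosθ, the no-slip condition f ≤ μN gives μ_min = f/N = k tanθ/(1+k).
μ_min = 0.5 × tan32.8° / 1.5 ≈ 0.215.

μ_min ≈ 0.215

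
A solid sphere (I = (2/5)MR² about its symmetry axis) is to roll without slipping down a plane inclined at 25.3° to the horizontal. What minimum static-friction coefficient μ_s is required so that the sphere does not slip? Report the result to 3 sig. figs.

The moment of inertia is (2/5)MR², giving k ≡ I/(MR²) = 0.4.
Newton's second law down the slope: Mg sinθ − f = Ma. The torque equation fR = Iα (with α = a/R) gives f = kMa.
These give a = g sinθ/(1+k) and the required friction f = kMg sinθ/(1+k).
With N = Mg cosθ, the no-slip condition f ≤ μN gives μ_min = f/N = k tanθ/(1+k).
μ_min = 0.4 × tan25.3° / 1.4 ≈ 0.135.

μ_min ≈ 0.135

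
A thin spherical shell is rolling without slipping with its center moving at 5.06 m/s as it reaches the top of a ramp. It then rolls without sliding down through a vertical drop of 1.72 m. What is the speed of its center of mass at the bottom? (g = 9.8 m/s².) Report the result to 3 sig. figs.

For this body I = (2/3)MR², i.e. k = I/(MR²) = 2/3.
Rolling without slipping gives ω = v/R, so the total kinetic energy is ½Mv² + ½Iω² = ½(1+k)Mv² = (5/6)Mv².
Energy conservation: (5/6)Mv₀² + Mgh = (5/6)Mv², so v² = v₀² + 2gh/(1+k).
v = √(5.06² + 2×9.8×1.72/1.667) = √45.83 ≈ 6.77 m/s.

v ≈ 6.77 m/s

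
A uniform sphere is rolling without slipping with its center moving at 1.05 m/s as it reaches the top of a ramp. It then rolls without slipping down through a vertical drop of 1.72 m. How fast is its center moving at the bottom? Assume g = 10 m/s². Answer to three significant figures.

The moment of inertia is (2/5)MR², giving k ≡ I/(MR²) = 0.4.
Since it rolls without slipping, ω = v/R and KE = ½Mv² + ½Iω² = ½(1+k)Mv² = (7/10)Mv².
Energy conservation: (7/10)Mv₀² + Mgh = (7/10)Mv², so v² = v₀² + 2gh/(1+k).
v = √(1.05² + 2×10×1.72/1.4) = √25.67 ≈ 5.07 m/s.

v ≈ 5.07 m/s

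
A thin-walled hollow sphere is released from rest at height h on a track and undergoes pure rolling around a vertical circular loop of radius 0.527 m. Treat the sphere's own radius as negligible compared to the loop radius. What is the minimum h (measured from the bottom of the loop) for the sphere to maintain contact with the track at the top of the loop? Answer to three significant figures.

Here I = (2/3)MR², so the shape factor k = I/(MR²) = 2/3.
At the top of the loop, the minimum-contact condition is Mg = Mv_top²/r, so v_top² = gr.
With ω = v/R, the kinetic energy at speed v is ½(1+k)Mv² = (5/6)Mv².
Energy conservation from release (height h) to the top (height 2r): Mgh = Mg(2r) + (5/6)M·gr.
Thus h_min = 2r + (1+k)r/2 = r(2 + 1.667/2) = 0.527 × 2.833 ≈ 1.49 m.

h_min ≈ 1.49 m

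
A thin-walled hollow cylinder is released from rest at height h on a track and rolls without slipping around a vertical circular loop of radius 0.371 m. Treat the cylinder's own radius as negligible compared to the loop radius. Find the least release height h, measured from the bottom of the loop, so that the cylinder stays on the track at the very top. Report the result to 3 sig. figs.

With I = MR², the ratio k = I/(MR²) is 1.
At the top, contact is just lost when gravity alone supplies the centripetal force: Mg = Mv_top²/r, i.e. v_top² = gr.
With ω = v/R, the kinetic energy at speed v is ½(1+k)Mv² = Mv².
Energy conservation from release (height h) to the top (height 2r): Mgh = Mg(2r) + M·gr.
Thus h_min = 2r + (1+k)r/2 = r(2 + 2/2) = 0.371 × 3 ≈ 1.11 m.

h_min ≈ 1.11 m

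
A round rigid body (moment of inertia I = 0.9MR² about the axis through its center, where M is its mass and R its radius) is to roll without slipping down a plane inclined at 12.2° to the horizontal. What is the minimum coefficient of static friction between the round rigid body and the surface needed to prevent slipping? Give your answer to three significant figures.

μ_min ≈ 0.102

With I = 0.9MR², the ratio k = I/(MR²) is 0.9.
Newton's second law down the slope: Mg sinθ − f = Ma. The torque equation fR = Iα (with α = a/R) gives f = kMa.
These give a = g sinθ/(1+k) and the required friction f = kMg sinθ/(1+k).
With N = Mg cosθ, the no-slip condition f ≤ μN gives μ_min = f/N = k tanθ/(1+k).
μ_min = 0.9 × tan12.2° / 1.9 ≈ 0.102.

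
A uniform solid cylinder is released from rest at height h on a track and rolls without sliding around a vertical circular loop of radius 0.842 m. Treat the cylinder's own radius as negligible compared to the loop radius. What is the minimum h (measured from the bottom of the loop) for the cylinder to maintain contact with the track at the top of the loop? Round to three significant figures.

h_min ≈ 2.32 m

With I = (1/2)MR², the ratio k = I/(MR²) is 0.5.
At the top, contact is just lost when gravity alone supplies the centripetal force: Mg = Mv_top²/r, i.e. v_top² = gr.
With ω = v/R, the kinetic energy at speed v is ½(1+k)Mv² = (3/4)Mv².
Energy conservation from release (height h) to the top (height 2r): Mgh = Mg(2r) + (3/4)M·gr.
Thus h_min = 2r + (1+k)r/2 = r(2 + 1.5/2) = 0.842 × 2.75 ≈ 2.32 m.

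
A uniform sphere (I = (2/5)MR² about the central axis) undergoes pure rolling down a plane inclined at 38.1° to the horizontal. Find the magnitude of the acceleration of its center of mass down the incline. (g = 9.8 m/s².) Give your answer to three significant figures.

Here I = (2/5)MR², so the shape factor k = I/(MR²) = 0.4.
Translational: Mg sinθ − f = Ma. Rotational about the CM: fR = Iα = kMRa, so f = kMa.
Eliminating f: Mg sinθ = (1+k)Ma, so a = g sinθ/(1+k) = 9.8 × sin38.1° / 1.4 ≈ 4.32 m/s².

a ≈ 4.32 m/s²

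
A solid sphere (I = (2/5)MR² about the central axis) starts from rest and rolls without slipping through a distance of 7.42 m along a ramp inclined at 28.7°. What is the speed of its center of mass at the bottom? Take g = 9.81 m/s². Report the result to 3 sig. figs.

Here I = (2/5)MR², so the shape factor k = I/(MR²) = 0.4.
Pure rolling means v = ωR; then KE = ½Mv² + ½I(v/R)² = ½(1+k)Mv² = (7/10)Mv².
The vertical drop is h = L sinθ = 7.42 × sin28.7° = 3.563 m.
Energy conservation: Mgh = (7/10)Mv², so v = √(2gh/(1+k)) = √(2 × 9.81 × 3.563 / 1.4) ≈ 7.07 m/s.

v ≈ 7.07 m/s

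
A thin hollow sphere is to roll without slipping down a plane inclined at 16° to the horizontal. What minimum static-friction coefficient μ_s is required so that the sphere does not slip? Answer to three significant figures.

μ_min ≈ 0.115

The moment of inertia is (2/3)MR², giving k ≡ I/(MR²) = 2/3.
Newton's second law down the slope: Mg sinθ − f = Ma. The torque equation fR = Iα (with α = a/R) gives f = kMa.
These give a = g sinθ/(1+k) and the required friction f = kMg sinθ/(1+k).
With N = Mg cosθ, the no-slip condition f ≤ μN gives μ_min = f/N = k tanθ/(1+k).
μ_min = (2/3) × tan16° / 1.667 ≈ 0.115.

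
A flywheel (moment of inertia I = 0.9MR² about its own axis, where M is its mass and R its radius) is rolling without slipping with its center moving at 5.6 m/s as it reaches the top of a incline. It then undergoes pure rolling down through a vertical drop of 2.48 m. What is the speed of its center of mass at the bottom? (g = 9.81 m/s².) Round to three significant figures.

With I = 0.9MR², the ratio k = I/(MR²) is 0.9.
Pure rolling means v = ωR; then KE = ½Mv² + ½I(v/R)² = ½(1+k)Mv² = (19/20)Mv².
Conserving energy between top and bottom: (19/20)Mv² = (19/20)Mv₀² + Mgh, hence v² = v₀² + 2gh/(1+k).
v = √(5.6² + 2×9.81×2.48/1.9) = √56.97 ≈ 7.55 m/s.

v ≈ 7.55 m/s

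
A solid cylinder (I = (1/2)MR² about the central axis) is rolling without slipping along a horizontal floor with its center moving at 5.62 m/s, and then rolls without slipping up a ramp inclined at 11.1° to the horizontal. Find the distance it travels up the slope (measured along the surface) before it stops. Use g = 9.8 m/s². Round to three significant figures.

d ≈ 12.6 m

With I = (1/2)MR², the ratio k = I/(MR²) is 0.5.
Since it rolls without slipping, ω = v/R and KE = ½Mv² + ½Iω² = ½(1+k)Mv² = (3/4)Mv².
Setting this equal to Mgh gives the vertical rise h = (1+k)v₀²/(2g) = 1.5×5.62²/(2×9.8) = 2.417 m.
The distance along the slope is d = h/sinθ = 2.417/sin11.1° ≈ 12.6 m.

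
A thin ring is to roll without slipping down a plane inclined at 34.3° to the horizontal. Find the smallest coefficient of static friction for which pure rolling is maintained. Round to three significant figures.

With I = MR², the ratio k = I/(MR²) is 1.
Translational: Mg sinθ − f = Ma. Rotational about the CM: fR = Iα = kMRa, so f = kMa.
These give a = g sinθ/(1+k) and the required friction f = kMg sinθ/(1+k).
With N = Mg cosθ, the no-slip condition f ≤ μN gives μ_min = f/N = k tanθ/(1+k).
μ_min = 1 × tan34.3° / 2 ≈ 0.341.

μ_min ≈ 0.341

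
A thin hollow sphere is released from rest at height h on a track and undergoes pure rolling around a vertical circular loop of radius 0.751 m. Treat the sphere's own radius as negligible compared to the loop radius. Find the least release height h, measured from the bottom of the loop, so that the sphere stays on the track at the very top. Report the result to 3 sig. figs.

h_min ≈ 2.13 m

With I = (2/3)MR², the ratio k = I/(MR²) is 2/3.
At the top, contact is just lost when gravity alone supplies the centripetal force: Mg = Mv_top²/r, i.e. v_top² = gr.
With ω = v/R, the kinetic energy at speed v is ½(1+k)Mv² = (5/6)Mv².
Energy conservation from release (height h) to the top (height 2r): Mgh = Mg(2r) + (5/6)M·gr.
Thus h_min = 2r + (1+k)r/2 = r(2 + 1.667/2) = 0.751 × 2.833 ≈ 2.13 m.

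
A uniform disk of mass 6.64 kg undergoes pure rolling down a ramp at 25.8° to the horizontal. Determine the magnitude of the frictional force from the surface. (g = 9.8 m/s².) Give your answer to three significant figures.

f ≈ 9.44 N

For this body I = (1/2)MR², i.e. k = I/(MR²) = 0.5.
Newton's second law down the slope: Mg sinθ − f = Ma. The torque equation fR = Iα (with α = a/R) gives f = kMa.
Combining, a = g sinθ/(1+k) and f = kMa = kMg sinθ/(1+k).
f = 0.5 × 6.64 × 9.8 × sin25.8° / 1.5 ≈ 9.44 N.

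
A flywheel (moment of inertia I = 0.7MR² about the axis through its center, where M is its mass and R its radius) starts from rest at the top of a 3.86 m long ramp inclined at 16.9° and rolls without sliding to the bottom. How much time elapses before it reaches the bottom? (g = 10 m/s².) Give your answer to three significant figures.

t ≈ 2.12 s

For this body I = 0.7MR², i.e. k = I/(MR²) = 0.7.
Newton's second law down the slope: Mg sinθ − f = Ma. The torque equation fR = Iα (with α = a/R) gives f = kMa.
Hence a = g sinθ/(1+k) = 10×sin16.9°/1.7 = 1.71 m/s².
With constant a from rest, t = √(2L/a) = √(2·3.86/1.71) ≈ 2.12 s.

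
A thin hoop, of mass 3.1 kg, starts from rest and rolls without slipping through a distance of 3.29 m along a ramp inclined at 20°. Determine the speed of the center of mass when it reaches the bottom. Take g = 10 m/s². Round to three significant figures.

v ≈ 3.35 m/s

The moment of inertia is MR², giving k ≡ I/(MR²) = 1.
Pure rolling means v = ωR; then KE = ½Mv² + ½I(v/R)² = ½(1+k)Mv² = Mv².
The vertical drop is h = L sinθ = 3.29 × sin20° = 1.125 m.
Energy conservation: Mgh = Mv², so v = √(2gh/(1+k)) = √(2 × 10 × 1.125 / 2) ≈ 3.35 m/s.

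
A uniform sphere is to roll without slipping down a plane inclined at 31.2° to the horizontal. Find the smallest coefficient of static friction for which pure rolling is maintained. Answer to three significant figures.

μ_min ≈ 0.173

With I = (2/5)MR², the ratio k = I/(MR²) is 0.4.
Translational: Mg sinθ − f = Ma. Rotational about the CM: fR = Iα = kMRa, so f = kMa.
These give a = g sinθ/(1+k) and the required friction f = kMg sinθ/(1+k).
With N = Mg cosθ, the no-slip condition f ≤ μN gives μ_min = f/N = k tanθ/(1+k).
μ_min = 0.4 × tan31.2° / 1.4 ≈ 0.173.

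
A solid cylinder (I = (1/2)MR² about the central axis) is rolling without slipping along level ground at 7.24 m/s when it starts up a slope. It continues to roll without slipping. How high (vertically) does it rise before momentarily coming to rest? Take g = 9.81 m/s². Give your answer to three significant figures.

The moment of inertia is (1/2)MR², giving k ≡ I/(MR²) = 0.5.
Pure rolling means v = ωR; then KE = ½Mv² + ½I(v/R)² = ½(1+k)Mv² = (3/4)Mv².
All of this converts to potential energy at the highest point: (3/4)Mv₀² = Mgh.
Thus h = (1+k)v₀²/(2g) = 1.5 × 7.24² / (2 × 9.81) ≈ 4.01 m.

h ≈ 4.01 m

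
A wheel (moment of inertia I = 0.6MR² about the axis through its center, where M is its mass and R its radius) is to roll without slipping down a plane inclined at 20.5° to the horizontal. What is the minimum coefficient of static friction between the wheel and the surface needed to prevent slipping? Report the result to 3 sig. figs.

With I = 0.6MR², the ratio k = I/(MR²) is 0.6.
Along the incline Mg sinθ − f = Ma, and torque about the center fR = Iα = kMR²(a/R) gives f = kMa.
These give a = g sinθ/(1+k) and the required friction f = kMg sinθ/(1+k).
The normal force is N = Mg cosθ, so μ_min = f/N = k tanθ/(1+k).
μ_min = 0.6 × tan20.5° / 1.6 ≈ 0.140.

μ_min ≈ 0.140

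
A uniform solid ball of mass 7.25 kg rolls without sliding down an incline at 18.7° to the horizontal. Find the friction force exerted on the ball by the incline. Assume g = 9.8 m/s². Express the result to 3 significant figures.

With I = (2/5)MR², the ratio k = I/(MR²) is 0.4.
Along the incline Mg sinθ − f = Ma, and torque about the center fR = Iα = kMR²(a/R) gives f = kMa.
Combining, a = g sinθ/(1+k) and f = kMa = kMg sinθ/(1+k).
f = 0.4 × 7.25 × 9.8 × sin18.7° / 1.4 ≈ 6.51 N.

f ≈ 6.51 N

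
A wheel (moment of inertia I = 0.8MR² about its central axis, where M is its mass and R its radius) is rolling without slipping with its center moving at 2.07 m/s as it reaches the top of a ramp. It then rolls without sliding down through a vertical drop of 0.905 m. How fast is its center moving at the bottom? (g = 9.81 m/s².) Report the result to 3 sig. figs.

The moment of inertia is 0.8MR², giving k ≡ I/(MR²) = 0.8.
Pure rolling means v = ωR; then KE = ½Mv² + ½I(v/R)² = ½(1+k)Mv² = (9/10)Mv².
Conserving energy between top and bottom: (9/10)Mv² = (9/10)Mv₀² + Mgh, hence v² = v₀² + 2gh/(1+k).
v = √(2.07² + 2×9.81×0.905/1.8) = √14.15 ≈ 3.76 m/s.

v ≈ 3.76 m/s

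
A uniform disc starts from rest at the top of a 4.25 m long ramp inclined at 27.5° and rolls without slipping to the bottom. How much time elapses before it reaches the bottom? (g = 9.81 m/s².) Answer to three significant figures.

t ≈ 1.68 s

With I = (1/2)MR², the ratio k = I/(MR²) is 0.5.
Along the incline Mg sinθ − f = Ma, and torque about the center fR = Iα = kMR²(a/R) gives f = kMa.
Hence a = g sinθ/(1+k) = 9.81×sin27.5°/1.5 = 3.02 m/s².
Starting from rest, L = ½at², so t = √(2L/a) = √(2×4.25/3.02) ≈ 1.68 s.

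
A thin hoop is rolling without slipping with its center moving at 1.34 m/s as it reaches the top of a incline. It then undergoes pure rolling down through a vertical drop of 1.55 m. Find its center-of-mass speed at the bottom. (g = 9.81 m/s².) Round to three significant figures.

With I = MR², the ratio k = I/(MR²) is 1.
Since it rolls without slipping, ω = v/R and KE = ½Mv² + ½Iω² = ½(1+k)Mv² = Mv².
Energy conservation: Mv₀² + Mgh = Mv², so v² = v₀² + 2gh/(1+k).
v = √(1.34² + 2×9.81×1.55/2) = √17 ≈ 4.12 m/s.

v ≈ 4.12 m/s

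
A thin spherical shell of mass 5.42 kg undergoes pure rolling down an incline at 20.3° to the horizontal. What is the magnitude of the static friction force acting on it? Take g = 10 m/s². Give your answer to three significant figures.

f ≈ 7.52 N

Here I = (2/3)MR², so the shape factor k = I/(MR²) = 2/3.
Newton's second law down the slope: Mg sinθ − f = Ma. The torque equation fR = Iα (with α = a/R) gives f = kMa.
Combining, a = g sinθ/(1+k) and f = kMa = kMg sinθ/(1+k).
f = (2/3) × 5.42 × 10 × sin20.3° / 1.667 ≈ 7.52 N.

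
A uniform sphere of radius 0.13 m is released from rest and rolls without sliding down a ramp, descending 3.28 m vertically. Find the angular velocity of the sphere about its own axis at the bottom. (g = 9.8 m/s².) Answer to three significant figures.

Here I = (2/5)MR², so the shape factor k = I/(MR²) = 0.4.
Since it rolls without slipping, ω = v/R and KE = ½Mv² + ½Iω² = ½(1+k)Mv² = (7/10)Mv².
Energy conservation Mgh = ½(1+k)Mv² gives v = √(2gh/(1+k)) = √(2 × 9.8 × 3.28 / 1.4) = 6.776 m/s.
The angular speed follows from ω = v/R = 6.776/0.13 ≈ 52.1 rad/s.

ω ≈ 52.1 rad/s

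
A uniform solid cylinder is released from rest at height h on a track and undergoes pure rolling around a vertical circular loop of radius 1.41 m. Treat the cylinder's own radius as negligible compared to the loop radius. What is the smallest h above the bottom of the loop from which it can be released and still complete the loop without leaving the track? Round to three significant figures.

With I = (1/2)MR², the ratio k = I/(MR²) is 0.5.
At the top of the loop, the minimum-contact condition is Mg = Mv_top²/r, so v_top² = gr.
With ω = v/R, the kinetic energy at speed v is ½(1+k)Mv² = (3/4)Mv².
Energy conservation from release (height h) to the top (height 2r): Mgh = Mg(2r) + (3/4)M·gr.
Thus h_min = 2r + (1+k)r/2 = r(2 + 1.5/2) = 1.41 × 2.75 ≈ 3.88 m.

h_min ≈ 3.88 m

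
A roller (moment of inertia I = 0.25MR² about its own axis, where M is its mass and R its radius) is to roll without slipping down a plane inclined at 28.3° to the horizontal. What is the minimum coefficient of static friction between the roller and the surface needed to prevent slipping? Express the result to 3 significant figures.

The moment of inertia is 0.25MR², giving k ≡ I/(MR²) = 0.25.
Translational: Mg sinθ − f = Ma. Rotational about the CM: fR = Iα = kMRa, so f = kMa.
These give a = g sinθ/(1+k) and the required friction f = kMg sinθ/(1+k).
The normal force is N = Mg cosθ, so μ_min = f/N = k tanθ/(1+k).
μ_min = 0.25 × tan28.3° / 1.25 ≈ 0.108.

μ_min ≈ 0.108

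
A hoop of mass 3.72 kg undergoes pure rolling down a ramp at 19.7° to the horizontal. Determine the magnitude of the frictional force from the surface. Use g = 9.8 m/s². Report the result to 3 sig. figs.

The moment of inertia is MR², giving k ≡ I/(MR²) = 1.
Translational: Mg sinθ − f = Ma. Rotational about the CM: fR = Iα = kMRa, so f = kMa.
Combining, a = g sinθ/(1+k) and f = kMa = kMg sinθ/(1+k).
f = 1 × 3.72 × 9.8 × sin19.7° / 2 ≈ 6.14 N.

f ≈ 6.14 N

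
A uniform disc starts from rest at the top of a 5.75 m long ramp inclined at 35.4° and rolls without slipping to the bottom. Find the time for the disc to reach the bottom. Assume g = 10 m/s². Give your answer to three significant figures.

For this body I = (1/2)MR², i.e. k = I/(MR²) = 0.5.
Translational: Mg sinθ − f = Ma. Rotational about the CM: fR = Iα = kMRa, so f = kMa.
Hence a = g sinθ/(1+k) = 10×sin35.4°/1.5 = 3.862 m/s².
With constant a from rest, t = √(2L/a) = √(2·5.75/3.862) ≈ 1.73 s.

t ≈ 1.73 s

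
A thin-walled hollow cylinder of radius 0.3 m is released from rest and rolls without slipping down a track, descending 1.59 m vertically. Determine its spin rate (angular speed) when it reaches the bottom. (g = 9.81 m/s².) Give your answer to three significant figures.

Here I = MR², so the shape factor k = I/(MR²) = 1.
Rolling without slipping gives ω = v/R, so the total kinetic energy is ½Mv² + ½Iω² = ½(1+k)Mv² = Mv².
Energy conservation Mgh = ½(1+k)Mv² gives v = √(2gh/(1+k)) = √(2 × 9.81 × 1.59 / 2) = 3.949 m/s.
Then ω = v/R = 3.949 / 0.3 ≈ 13.2 rad/s.

ω ≈ 13.2 rad/s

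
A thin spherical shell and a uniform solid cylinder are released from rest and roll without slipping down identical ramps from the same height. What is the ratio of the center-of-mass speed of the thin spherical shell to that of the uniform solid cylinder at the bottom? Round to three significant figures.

v_ratio ≈ 0.949

Each satisfies Mgh = ½(1+k)Mv² with k = I/(MR²), so v ∝ 1/√(1+k).
For the thin spherical shell k = 2/3; for the uniform solid cylinder k = 0.5.
v₁/v₂ = √((1+k₂)/(1+k₁)) = √(1.5/1.667) ≈ 0.949.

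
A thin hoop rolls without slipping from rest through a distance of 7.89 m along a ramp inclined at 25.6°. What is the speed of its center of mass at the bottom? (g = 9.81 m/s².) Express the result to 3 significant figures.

The moment of inertia is MR², giving k ≡ I/(MR²) = 1.
The rolling condition ω = v/R makes the rotational term ½I(v/R)² = ½kMv², so KE_total = ½(1+k)Mv² = Mv².
The vertical drop is h = L sinθ = 7.89 × sin25.6° = 3.409 m.
Setting Mgh = Mv² gives v = √(2gh/(1+k)) = √(2·9.81·3.409/2) ≈ 5.78 m/s.

v ≈ 5.78 m/s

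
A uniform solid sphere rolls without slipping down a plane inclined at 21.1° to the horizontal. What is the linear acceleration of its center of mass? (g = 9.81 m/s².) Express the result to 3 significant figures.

With I = (2/5)MR², the ratio k = I/(MR²) is 0.4.
Along the incline Mg sinθ − f = Ma, and torque about the center fR = Iα = kMR²(a/R) gives f = kMa.
Eliminating f: Mg sinθ = (1+k)Ma, so a = g sinθ/(1+k) = 9.81 × sin21.1° / 1.4 ≈ 2.52 m/s².

a ≈ 2.52 m/s²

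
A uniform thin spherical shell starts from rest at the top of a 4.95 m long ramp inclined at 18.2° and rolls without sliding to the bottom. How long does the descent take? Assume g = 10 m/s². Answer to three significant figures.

t ≈ 2.30 s

For this body I = (2/3)MR², i.e. k = I/(MR²) = 2/3.
Along the incline Mg sinθ − f = Ma, and torque about the center fR = Iα = kMR²(a/R) gives f = kMa.
Hence a = g sinθ/(1+k) = 10×sin18.2°/1.667 = 1.874 m/s².
Starting from rest, L = ½at², so t = √(2L/a) = √(2×4.95/1.874) ≈ 2.30 s.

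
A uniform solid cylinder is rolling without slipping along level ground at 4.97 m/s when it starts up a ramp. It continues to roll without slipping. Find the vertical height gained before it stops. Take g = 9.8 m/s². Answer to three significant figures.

Here I = (1/2)MR², so the shape factor k = I/(MR²) = 0.5.
Pure rolling means v = ωR; then KE = ½Mv² + ½I(v/R)² = ½(1+k)Mv² = (3/4)Mv².
At the top the kinetic energy is zero, so (3/4)Mv₀² = Mgh.
Thus h = (1+k)v₀²/(2g) = 1.5 × 4.97² / (2 × 9.8) ≈ 1.89 m.

h ≈ 1.89 m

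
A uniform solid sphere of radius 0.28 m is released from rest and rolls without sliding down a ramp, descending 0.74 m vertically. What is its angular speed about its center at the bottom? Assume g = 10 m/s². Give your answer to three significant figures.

ω ≈ 11.6 rad/s

With I = (2/5)MR², the ratio k = I/(MR²) is 0.4.
Rolling without slipping gives ω = v/R, so the total kinetic energy is ½Mv² + ½Iω² = ½(1+k)Mv² = (7/10)Mv².
Energy conservation Mgh = ½(1+k)Mv² gives v = √(2gh/(1+k)) = √(2 × 10 × 0.74 / 1.4) = 3.251 m/s.
Then ω = v/R = 3.251 / 0.28 ≈ 11.6 rad/s.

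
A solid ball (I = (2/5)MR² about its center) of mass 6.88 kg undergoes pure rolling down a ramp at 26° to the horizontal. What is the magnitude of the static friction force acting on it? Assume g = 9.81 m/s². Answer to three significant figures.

With I = (2/5)MR², the ratio k = I/(MR²) is 0.4.
Translational: Mg sinθ − f = Ma. Rotational about the CM: fR = Iα = kMRa, so f = kMa.
Combining, a = g sinθ/(1+k) and f = kMa = kMg sinθ/(1+k).
f = 0.4 × 6.88 × 9.81 × sin26° / 1.4 ≈ 8.45 N.

f ≈ 8.45 N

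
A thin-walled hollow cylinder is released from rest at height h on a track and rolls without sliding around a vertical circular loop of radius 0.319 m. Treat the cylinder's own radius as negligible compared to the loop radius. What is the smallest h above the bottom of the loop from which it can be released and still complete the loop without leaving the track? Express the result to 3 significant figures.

h_min ≈ 0.957 m

For this body I = MR², i.e. k = I/(MR²) = 1.
At the top, contact is just lost when gravity alone supplies the centripetal force: Mg = Mv_top²/r, i.e. v_top² = gr.
With ω = v/R, the kinetic energy at speed v is ½(1+k)Mv² = Mv².
Energy conservation from release (height h) to the top (height 2r): Mgh = Mg(2r) + M·gr.
Thus h_min = 2r + (1+k)r/2 = r(2 + 2/2) = 0.319 × 3 ≈ 0.957 m.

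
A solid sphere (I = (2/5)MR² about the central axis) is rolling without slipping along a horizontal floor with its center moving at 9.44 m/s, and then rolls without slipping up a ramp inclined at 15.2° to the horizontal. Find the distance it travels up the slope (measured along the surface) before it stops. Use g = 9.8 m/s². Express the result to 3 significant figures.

d ≈ 24.3 m

Here I = (2/5)MR², so the shape factor k = I/(MR²) = 0.4.
Rolling without slipping gives ω = v/R, so the total kinetic energy is ½Mv² + ½Iω² = ½(1+k)Mv² = (7/10)Mv².
Setting this equal to Mgh gives the vertical rise h = (1+k)v₀²/(2g) = 1.4×9.44²/(2×9.8) = 6.365 m.
Along the incline, d = h/sinθ = 6.365/sin15.2° ≈ 24.3 m.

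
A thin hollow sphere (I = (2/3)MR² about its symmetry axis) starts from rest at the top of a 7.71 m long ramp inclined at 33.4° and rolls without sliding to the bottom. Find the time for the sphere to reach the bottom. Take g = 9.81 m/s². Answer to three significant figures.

t ≈ 2.18 s

With I = (2/3)MR², the ratio k = I/(MR²) is 2/3.
Translational: Mg sinθ − f = Ma. Rotational about the CM: fR = Iα = kMRa, so f = kMa.
Hence a = g sinθ/(1+k) = 9.81×sin33.4°/1.667 = 3.24 m/s².
With constant a from rest, t = √(2L/a) = √(2·7.71/3.24) ≈ 2.18 s.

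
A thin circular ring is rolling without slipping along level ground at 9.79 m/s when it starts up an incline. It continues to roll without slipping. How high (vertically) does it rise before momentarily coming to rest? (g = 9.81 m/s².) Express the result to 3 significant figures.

h ≈ 9.77 m

The moment of inertia is MR², giving k ≡ I/(MR²) = 1.
Since it rolls without slipping, ω = v/R and KE = ½Mv² + ½Iω² = ½(1+k)Mv² = Mv².
At the top the kinetic energy is zero, so Mv₀² = Mgh.
Thus h = (1+k)v₀²/(2g) = 2 × 9.79² / (2 × 9.81) ≈ 9.77 m.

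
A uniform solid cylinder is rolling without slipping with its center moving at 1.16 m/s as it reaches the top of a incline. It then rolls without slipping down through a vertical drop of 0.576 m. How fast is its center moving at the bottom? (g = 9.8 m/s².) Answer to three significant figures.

v ≈ 2.98 m/s

The moment of inertia is (1/2)MR², giving k ≡ I/(MR²) = 0.5.
Rolling without slipping gives ω = v/R, so the total kinetic energy is ½Mv² + ½Iω² = ½(1+k)Mv² = (3/4)Mv².
Energy conservation: (3/4)Mv₀² + Mgh = (3/4)Mv², so v² = v₀² + 2gh/(1+k).
v = √(1.16² + 2×9.8×0.576/1.5) = √8.872 ≈ 2.98 m/s.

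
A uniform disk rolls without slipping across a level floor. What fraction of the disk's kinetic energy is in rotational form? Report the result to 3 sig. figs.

Here I = (1/2)MR², so the shape factor k = I/(MR²) = 0.5.
With ω = v/R, KE_trans = ½Mv² and KE_rot = ½Iω² = ½kMv², so KE_total = ½(1+k)Mv².
The rotational fraction is therefore k/(1+k) = 0.5/1.5 ≈ 0.333.

fraction ≈ 0.333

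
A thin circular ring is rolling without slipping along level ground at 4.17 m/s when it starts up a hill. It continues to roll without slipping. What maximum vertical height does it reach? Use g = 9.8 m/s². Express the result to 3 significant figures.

Here I = MR², so the shape factor k = I/(MR²) = 1.
Since it rolls without slipping, ω = v/R and KE = ½Mv² + ½Iω² = ½(1+k)Mv² = Mv².
At the top the kinetic energy is zero, so Mv₀² = Mgh.
Thus h = (1+k)v₀²/(2g) = 2 × 4.17² / (2 × 9.8) ≈ 1.77 m.

h ≈ 1.77 m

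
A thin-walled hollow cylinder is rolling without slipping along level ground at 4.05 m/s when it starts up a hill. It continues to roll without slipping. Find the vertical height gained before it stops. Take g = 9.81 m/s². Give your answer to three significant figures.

With I = MR², the ratio k = I/(MR²) is 1.
Pure rolling means v = ωR; then KE = ½Mv² + ½I(v/R)² = ½(1+k)Mv² = Mv².
All of this converts to potential energy at the highest point: Mv₀² = Mgh.
Thus h = (1+k)v₀²/(2g) = 2 × 4.05² / (2 × 9.81) ≈ 1.67 m.

h ≈ 1.67 m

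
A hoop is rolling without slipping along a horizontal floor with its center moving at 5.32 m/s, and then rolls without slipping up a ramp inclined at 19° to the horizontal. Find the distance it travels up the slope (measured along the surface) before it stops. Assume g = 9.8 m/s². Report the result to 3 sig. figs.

d ≈ 8.87 m

For this body I = MR², i.e. k = I/(MR²) = 1.
The rolling condition ω = v/R makes the rotational term ½I(v/R)² = ½kMv², so KE_total = ½(1+k)Mv² = Mv².
Setting this equal to Mgh gives the vertical rise h = (1+k)v₀²/(2g) = 2×5.32²/(2×9.8) = 2.888 m.
Along the incline, d = h/sinθ = 2.888/sin19° ≈ 8.87 m.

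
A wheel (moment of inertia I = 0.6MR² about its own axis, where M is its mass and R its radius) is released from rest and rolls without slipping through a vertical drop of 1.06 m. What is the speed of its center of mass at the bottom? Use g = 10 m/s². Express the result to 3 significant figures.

v ≈ 3.64 m/s

With I = 0.6MR², the ratio k = I/(MR²) is 0.6.
Rolling without slipping gives ω = v/R, so the total kinetic energy is ½Mv² + ½Iω² = ½(1+k)Mv² = (4/5)Mv².
Energy conservation: Mgh = (4/5)Mv², so v = √(2gh/(1+k)) = √(2 × 10 × 1.06 / 1.6) ≈ 3.64 m/s.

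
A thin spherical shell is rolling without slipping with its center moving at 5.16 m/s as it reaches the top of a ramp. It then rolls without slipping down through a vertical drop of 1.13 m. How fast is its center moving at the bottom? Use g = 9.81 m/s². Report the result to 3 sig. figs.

v ≈ 6.32 m/s

With I = (2/3)MR², the ratio k = I/(MR²) is 2/3.
The rolling condition ω = v/R makes the rotational term ½I(v/R)² = ½kMv², so KE_total = ½(1+k)Mv² = (5/6)Mv².
Energy conservation: (5/6)Mv₀² + Mgh = (5/6)Mv², so v² = v₀² + 2gh/(1+k).
v = √(5.16² + 2×9.81×1.13/1.667) = √39.93 ≈ 6.32 m/s.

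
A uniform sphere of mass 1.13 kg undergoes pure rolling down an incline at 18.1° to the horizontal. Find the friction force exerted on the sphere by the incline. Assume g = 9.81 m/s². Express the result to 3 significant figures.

f ≈ 0.984 N

The moment of inertia is (2/5)MR², giving k ≡ I/(MR²) = 0.4.
Along the incline Mg sinθ − f = Ma, and torque about the center fR = Iα = kMR²(a/R) gives f = kMa.
Combining, a = g sinθ/(1+k) and f = kMa = kMg sinθ/(1+k).
f = 0.4 × 1.13 × 9.81 × sin18.1° / 1.4 ≈ 0.984 N.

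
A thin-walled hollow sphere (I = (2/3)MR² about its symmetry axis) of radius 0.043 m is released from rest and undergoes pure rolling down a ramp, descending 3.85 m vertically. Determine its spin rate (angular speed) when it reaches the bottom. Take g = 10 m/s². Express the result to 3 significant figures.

For this body I = (2/3)MR², i.e. k = I/(MR²) = 2/3.
Since it rolls without slipping, ω = v/R and KE = ½Mv² + ½Iω² = ½(1+k)Mv² = (5/6)Mv².
Energy conservation Mgh = ½(1+k)Mv² gives v = √(2gh/(1+k)) = √(2 × 10 × 3.85 / 1.667) = 6.797 m/s.
The angular speed follows from ω = v/R = 6.797/0.043 ≈ 158 rad/s.

ω ≈ 158 rad/s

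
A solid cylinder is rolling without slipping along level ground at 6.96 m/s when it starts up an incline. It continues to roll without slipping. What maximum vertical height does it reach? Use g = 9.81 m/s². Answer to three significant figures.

h ≈ 3.70 m

Here I = (1/2)MR², so the shape factor k = I/(MR²) = 0.5.
Pure rolling means v = ωR; then KE = ½Mv² + ½I(v/R)² = ½(1+k)Mv² = (3/4)Mv².
At the top the kinetic energy is zero, so (3/4)Mv₀² = Mgh.
Thus h = (1+k)v₀²/(2g) = 1.5 × 6.96² / (2 × 9.81) ≈ 3.70 m.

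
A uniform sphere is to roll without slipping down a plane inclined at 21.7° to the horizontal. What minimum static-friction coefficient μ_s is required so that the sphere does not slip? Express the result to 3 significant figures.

With I = (2/5)MR², the ratio k = I/(MR²) is 0.4.
Translational: Mg sinθ − f = Ma. Rotational about the CM: fR = Iα = kMRa, so f = kMa.
These give a = g sinθ/(1+k) and the required friction f = kMg sinθ/(1+k).
The normal force is N = Mg cosθ, so μ_min = f/N = k tanθ/(1+k).
μ_min = 0.4 × tan21.7° / 1.4 ≈ 0.114.

μ_min ≈ 0.114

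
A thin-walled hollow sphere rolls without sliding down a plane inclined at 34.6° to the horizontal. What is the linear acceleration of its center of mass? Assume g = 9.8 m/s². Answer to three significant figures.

The moment of inertia is (2/3)MR², giving k ≡ I/(MR²) = 2/3.
Along the incline Mg sinθ − f = Ma, and torque about the center fR = Iα = kMR²(a/R) gives f = kMa.
Eliminating f: Mg sinθ = (1+k)Ma, so a = g sinθ/(1+k) = 9.8 × sin34.6° / 1.667 ≈ 3.34 m/s².

a ≈ 3.34 m/s²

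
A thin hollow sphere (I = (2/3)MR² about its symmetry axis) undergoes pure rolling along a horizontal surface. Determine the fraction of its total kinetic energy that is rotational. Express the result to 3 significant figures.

With I = (2/3)MR², the ratio k = I/(MR²) is 2/3.
Since ω = v/R, the translational part is ½Mv² and the rotational part is ½I(v/R)² = ½kMv²; the total is ½(1+k)Mv².
The rotational fraction is therefore k/(1+k) = (2/3)/1.667 ≈ 0.400.

fraction ≈ 0.400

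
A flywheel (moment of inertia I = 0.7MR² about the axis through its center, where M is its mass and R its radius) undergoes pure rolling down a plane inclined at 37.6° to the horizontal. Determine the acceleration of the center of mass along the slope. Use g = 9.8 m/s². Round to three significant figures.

a ≈ 3.52 m/s²

For this body I = 0.7MR², i.e. k = I/(MR²) = 0.7.
Translational: Mg sinθ − f = Ma. Rotational about the CM: fR = Iα = kMRa, so f = kMa.
Eliminating f: Mg sinθ = (1+k)Ma, so a = g sinθ/(1+k) = 9.8 × sin37.6° / 1.7 ≈ 3.52 m/s².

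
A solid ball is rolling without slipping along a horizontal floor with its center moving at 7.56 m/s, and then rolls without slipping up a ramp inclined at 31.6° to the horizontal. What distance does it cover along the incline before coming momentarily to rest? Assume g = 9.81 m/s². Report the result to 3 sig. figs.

With I = (2/5)MR², the ratio k = I/(MR²) is 0.4.
Since it rolls without slipping, ω = v/R and KE = ½Mv² + ½Iω² = ½(1+k)Mv² = (7/10)Mv².
Setting this equal to Mgh gives the vertical rise h = (1+k)v₀²/(2g) = 1.4×7.56²/(2×9.81) = 4.078 m.
Along the incline, d = h/sinθ = 4.078/sin31.6° ≈ 7.78 m.

d ≈ 7.78 m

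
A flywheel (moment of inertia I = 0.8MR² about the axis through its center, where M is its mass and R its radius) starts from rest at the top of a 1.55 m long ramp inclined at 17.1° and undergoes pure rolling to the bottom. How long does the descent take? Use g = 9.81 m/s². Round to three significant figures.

t ≈ 1.39 s

The moment of inertia is 0.8MR², giving k ≡ I/(MR²) = 0.8.
Newton's second law down the slope: Mg sinθ − f = Ma. The torque equation fR = Iα (with α = a/R) gives f = kMa.
Hence a = g sinθ/(1+k) = 9.81×sin17.1°/1.8 = 1.603 m/s².
Starting from rest, L = ½at², so t = √(2L/a) = √(2×1.55/1.603) ≈ 1.39 s.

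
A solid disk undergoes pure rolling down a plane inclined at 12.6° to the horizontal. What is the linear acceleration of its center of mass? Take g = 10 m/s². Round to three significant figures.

Here I = (1/2)MR², so the shape factor k = I/(MR²) = 0.5.
Translational: Mg sinθ − f = Ma. Rotational about the CM: fR = Iα = kMRa, so f = kMa.
Eliminating f: Mg sinθ = (1+k)Ma, so a = g sinθ/(1+k) = 10 × sin12.6° / 1.5 ≈ 1.45 m/s².

a ≈ 1.45 m/s²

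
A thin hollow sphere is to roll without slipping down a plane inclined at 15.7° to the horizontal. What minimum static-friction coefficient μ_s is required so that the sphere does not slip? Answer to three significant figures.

μ_min ≈ 0.112

For this body I = (2/3)MR², i.e. k = I/(MR²) = 2/3.
Translational: Mg sinθ − f = Ma. Rotational about the CM: fR = Iα = kMRa, so f = kMa.
These give a = g sinθ/(1+k) and the required friction f = kMg sinθ/(1+k).
The normal force is N = Mg cosθ, so μ_min = f/N = k tanθ/(1+k).
μ_min = (2/3) × tan15.7° / 1.667 ≈ 0.112.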